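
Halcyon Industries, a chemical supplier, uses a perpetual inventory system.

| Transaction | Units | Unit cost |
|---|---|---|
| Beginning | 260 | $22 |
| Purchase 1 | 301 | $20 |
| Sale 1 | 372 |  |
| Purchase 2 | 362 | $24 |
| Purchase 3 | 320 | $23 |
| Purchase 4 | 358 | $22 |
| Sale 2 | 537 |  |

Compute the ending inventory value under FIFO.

Ending inventory = $15,572

Sale 1 (372) [FIFO — oldest first]: 260 @ $22 + 112 @ $20 = $7,960
Sale 2 (537) [FIFO — oldest first]: 189 @ $20 + 348 @ $24 = $12,132
Total COGS = $7,960 + $12,132 = $20,092
Ending inventory: 14 @ $24 + 320 @ $23 + 358 @ $22 = $15,572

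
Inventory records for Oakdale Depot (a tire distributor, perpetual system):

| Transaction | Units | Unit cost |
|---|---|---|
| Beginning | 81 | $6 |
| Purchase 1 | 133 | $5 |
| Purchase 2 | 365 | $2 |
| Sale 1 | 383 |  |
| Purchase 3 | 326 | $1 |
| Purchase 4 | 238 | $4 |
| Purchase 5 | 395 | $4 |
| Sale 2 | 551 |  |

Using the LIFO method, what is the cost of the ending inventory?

Ending inventory = $1,715

Sale 1 (383) [LIFO — newest first]: 365 @ $2 + 18 @ $5 = $820
Sale 2 (551) [LIFO — newest first]: 395 @ $4 + 156 @ $4 = $2,204
Total COGS = $820 + $2,204 = $3,024
Ending inventory: 81 @ $6 + 115 @ $5 + 326 @ $1 + 82 @ $4 = $1,715
Check: goods available $4,739 = COGS $3,024 + ending $1,715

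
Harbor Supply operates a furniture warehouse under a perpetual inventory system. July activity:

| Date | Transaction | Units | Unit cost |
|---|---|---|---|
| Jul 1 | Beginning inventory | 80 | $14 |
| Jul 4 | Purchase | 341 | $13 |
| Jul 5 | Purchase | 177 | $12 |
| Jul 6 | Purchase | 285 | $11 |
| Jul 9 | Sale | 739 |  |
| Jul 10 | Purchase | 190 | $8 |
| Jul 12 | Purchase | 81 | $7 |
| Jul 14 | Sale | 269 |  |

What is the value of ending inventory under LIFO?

Ending inventory = $1,968

Jul 9, 739 sold [LIFO — newest first]: 285 @ $11 + 177 @ $12 + 277 @ $13 = $8,860
Jul 14, 269 sold [LIFO — newest first]: 81 @ $7 + 188 @ $8 = $2,071
Total COGS = $8,860 + $2,071 = $10,931
Ending inventory: 80 @ $14 + 64 @ $13 + 2 @ $8 = $1,968
Check: goods available $12,899 = COGS $10,931 + ending $1,968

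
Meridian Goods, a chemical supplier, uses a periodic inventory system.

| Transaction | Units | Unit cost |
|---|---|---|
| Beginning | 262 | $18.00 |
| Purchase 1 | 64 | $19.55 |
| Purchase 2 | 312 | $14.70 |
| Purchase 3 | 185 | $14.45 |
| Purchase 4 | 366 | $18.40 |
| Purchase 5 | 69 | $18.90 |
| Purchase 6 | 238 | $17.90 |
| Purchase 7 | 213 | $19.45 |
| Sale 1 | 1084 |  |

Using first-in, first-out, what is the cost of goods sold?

Sale 1 (1084) [FIFO — oldest first]: 262 @ $18.00 + 64 @ $19.55 + 312 @ $14.70 + 185 @ $14.45 + 261 @ $18.40 = $18,029.25
Ending inventory: 105 @ $18.40 + 69 @ $18.90 + 238 @ $17.90 + 213 @ $19.45 = $11,639.15
Check: goods available $29,668.40 = COGS $18,029.25 + ending $11,639.15

COGS = $18,029.25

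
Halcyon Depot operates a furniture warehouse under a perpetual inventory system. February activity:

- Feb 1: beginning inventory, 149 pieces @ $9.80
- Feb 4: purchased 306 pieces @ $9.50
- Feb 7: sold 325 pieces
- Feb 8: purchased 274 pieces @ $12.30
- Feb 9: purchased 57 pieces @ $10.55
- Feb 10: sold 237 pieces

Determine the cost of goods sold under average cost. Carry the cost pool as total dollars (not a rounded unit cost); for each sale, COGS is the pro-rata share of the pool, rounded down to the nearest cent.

COGS = $5,802.67

After Feb 1: 149 on hand, pool $1,460.20 (≈ $9.8000 each)
After Feb 4: 455 on hand, pool $4,367.20 (≈ $9.5982 each)
Feb 7, sell 325: 325/455 × $4,367.20 → $3,119.42
After Feb 8: 404 on hand, pool $4,617.98 (≈ $11.4306 each)
After Feb 9: 461 on hand, pool $5,219.33 (≈ $11.3218 each)
Feb 10, sell 237: 237/461 × $5,219.33 → $2,683.25
Total COGS = $3,119.42 + $2,683.25 = $5,802.67
Ending inventory (cost pool remaining) = $2,536.08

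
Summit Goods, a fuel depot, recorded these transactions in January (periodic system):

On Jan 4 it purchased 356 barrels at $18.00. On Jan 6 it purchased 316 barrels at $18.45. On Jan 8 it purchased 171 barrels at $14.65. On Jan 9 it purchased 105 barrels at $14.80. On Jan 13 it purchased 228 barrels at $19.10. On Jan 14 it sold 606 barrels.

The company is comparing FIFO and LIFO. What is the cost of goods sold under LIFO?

COGS = $10,295.85

FIFO COGS: 356 @ $18.00 + 250 @ $18.45 = $11,020.50
LIFO COGS: 228 @ $19.10 + 105 @ $14.80 + 171 @ $14.65 + 102 @ $18.45 = $10,295.85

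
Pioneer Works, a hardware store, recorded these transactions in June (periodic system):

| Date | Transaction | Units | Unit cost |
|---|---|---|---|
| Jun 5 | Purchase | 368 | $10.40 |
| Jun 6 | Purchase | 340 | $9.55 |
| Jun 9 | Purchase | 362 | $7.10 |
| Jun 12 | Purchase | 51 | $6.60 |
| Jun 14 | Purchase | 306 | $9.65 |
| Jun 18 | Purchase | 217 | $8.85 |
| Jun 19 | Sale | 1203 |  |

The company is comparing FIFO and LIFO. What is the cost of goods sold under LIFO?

FIFO COGS: 368 @ $10.40 + 340 @ $9.55 + 362 @ $7.10 + 51 @ $6.60 + 82 @ $9.65 = $10,772.30
LIFO COGS: 217 @ $8.85 + 306 @ $9.65 + 51 @ $6.60 + 362 @ $7.10 + 267 @ $9.55 = $10,330.00

COGS = $10,330.00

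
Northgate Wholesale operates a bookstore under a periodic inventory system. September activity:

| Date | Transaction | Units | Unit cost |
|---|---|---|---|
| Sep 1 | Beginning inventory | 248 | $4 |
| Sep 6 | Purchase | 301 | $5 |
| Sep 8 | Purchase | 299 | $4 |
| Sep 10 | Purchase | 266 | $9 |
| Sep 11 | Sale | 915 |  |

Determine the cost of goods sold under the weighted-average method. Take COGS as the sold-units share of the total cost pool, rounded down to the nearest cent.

COGS = $4,999.64

Sep 11, sell 915: 915/1114 × $6,087.00 → $4,999.64
Ending inventory (cost pool remaining) = $1,087.36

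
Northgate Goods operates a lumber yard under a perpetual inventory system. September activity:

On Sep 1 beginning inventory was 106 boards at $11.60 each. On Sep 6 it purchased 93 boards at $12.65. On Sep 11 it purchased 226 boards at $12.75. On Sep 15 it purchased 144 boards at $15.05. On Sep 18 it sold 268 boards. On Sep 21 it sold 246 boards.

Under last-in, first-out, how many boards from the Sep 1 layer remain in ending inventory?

55

Sep 18, 268 sold [LIFO — newest first]: 144 @ $15.05 + 124 @ $12.75 = $3,748.20
Sep 21, 246 sold [LIFO — newest first]: 102 @ $12.75 + 93 @ $12.65 + 51 @ $11.60 = $3,068.55
Total COGS = $3,748.20 + $3,068.55 = $6,816.75
Ending inventory: 55 @ $11.60 = $638.00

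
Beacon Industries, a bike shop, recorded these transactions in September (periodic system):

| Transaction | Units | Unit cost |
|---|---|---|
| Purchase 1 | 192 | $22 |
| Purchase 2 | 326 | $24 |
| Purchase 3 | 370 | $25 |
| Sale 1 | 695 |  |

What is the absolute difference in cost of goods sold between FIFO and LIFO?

FIFO COGS: 192 @ $22 + 326 @ $24 + 177 @ $25 = $16,473
LIFO COGS: 370 @ $25 + 325 @ $24 = $17,050
Difference = |$16,473 − $17,050| = $577

$577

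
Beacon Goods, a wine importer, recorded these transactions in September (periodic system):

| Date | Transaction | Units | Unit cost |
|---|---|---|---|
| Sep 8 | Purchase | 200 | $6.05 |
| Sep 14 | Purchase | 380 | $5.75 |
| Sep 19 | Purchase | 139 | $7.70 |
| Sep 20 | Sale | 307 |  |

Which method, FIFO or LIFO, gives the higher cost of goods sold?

FIFO COGS: 200 @ $6.05 + 107 @ $5.75 = $1,825.25
LIFO COGS: 139 @ $7.70 + 168 @ $5.75 = $2,036.30

LIFO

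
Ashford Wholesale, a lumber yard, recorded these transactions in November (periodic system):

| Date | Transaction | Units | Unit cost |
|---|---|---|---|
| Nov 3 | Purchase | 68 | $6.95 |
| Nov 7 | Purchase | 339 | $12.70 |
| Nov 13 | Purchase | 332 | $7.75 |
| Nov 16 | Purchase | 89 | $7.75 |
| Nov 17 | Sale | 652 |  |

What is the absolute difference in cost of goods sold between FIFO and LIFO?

FIFO COGS: 68 @ $6.95 + 339 @ $12.70 + 245 @ $7.75 = $6,676.65
LIFO COGS: 89 @ $7.75 + 332 @ $7.75 + 231 @ $12.70 = $6,196.45
Difference = |$6,676.65 − $6,196.45| = $480.20

$480.20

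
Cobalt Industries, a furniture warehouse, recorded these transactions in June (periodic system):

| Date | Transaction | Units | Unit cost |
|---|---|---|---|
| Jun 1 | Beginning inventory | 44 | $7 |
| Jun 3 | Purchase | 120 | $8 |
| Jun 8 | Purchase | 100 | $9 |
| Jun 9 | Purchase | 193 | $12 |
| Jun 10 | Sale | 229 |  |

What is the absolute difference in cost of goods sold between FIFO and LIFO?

FIFO COGS: 44 @ $7 + 120 @ $8 + 65 @ $9 = $1,853
LIFO COGS: 193 @ $12 + 36 @ $9 = $2,640
Difference = |$1,853 − $2,640| = $787

$787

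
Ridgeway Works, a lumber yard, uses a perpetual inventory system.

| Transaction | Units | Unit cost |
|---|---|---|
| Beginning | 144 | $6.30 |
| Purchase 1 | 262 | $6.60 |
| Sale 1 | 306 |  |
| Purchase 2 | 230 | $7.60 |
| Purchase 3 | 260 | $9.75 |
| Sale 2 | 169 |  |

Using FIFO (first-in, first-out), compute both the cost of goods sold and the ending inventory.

Sale 1 (306) [FIFO — oldest first]: 144 @ $6.30 + 162 @ $6.60 = $1,976.40
Sale 2 (169) [FIFO — oldest first]: 100 @ $6.60 + 69 @ $7.60 = $1,184.40
Total COGS = $1,976.40 + $1,184.40 = $3,160.80
Ending inventory: 161 @ $7.60 + 260 @ $9.75 = $3,758.60

COGS = $3,160.80; ending inventory = $3,758.60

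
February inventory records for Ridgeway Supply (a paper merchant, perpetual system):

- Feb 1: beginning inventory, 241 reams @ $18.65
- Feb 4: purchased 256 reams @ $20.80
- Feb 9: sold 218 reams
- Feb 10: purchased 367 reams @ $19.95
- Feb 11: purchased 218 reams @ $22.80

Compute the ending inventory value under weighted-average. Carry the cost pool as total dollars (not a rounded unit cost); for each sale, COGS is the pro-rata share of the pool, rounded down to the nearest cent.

After Feb 1: 241 on hand, pool $4,494.65 (≈ $18.6500 each)
After Feb 4: 497 on hand, pool $9,819.45 (≈ $19.7574 each)
Feb 9, sell 218: 218/497 × $9,819.45 → $4,307.12
After Feb 10: 646 on hand, pool $12,833.98 (≈ $19.8668 each)
After Feb 11: 864 on hand, pool $17,804.38 (≈ $20.6069 each)
Ending inventory (cost pool remaining) = $17,804.38

Ending inventory = $17,804.38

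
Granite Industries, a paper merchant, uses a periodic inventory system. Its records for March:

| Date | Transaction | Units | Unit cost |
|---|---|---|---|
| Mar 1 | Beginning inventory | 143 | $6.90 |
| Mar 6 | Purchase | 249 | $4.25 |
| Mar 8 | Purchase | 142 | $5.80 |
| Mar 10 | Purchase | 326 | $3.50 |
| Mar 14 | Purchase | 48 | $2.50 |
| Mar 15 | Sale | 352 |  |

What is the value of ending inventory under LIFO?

Ending inventory = $2,945.55

Mar 15, 352 sold [LIFO — newest first]: 48 @ $2.50 + 304 @ $3.50 = $1,184.00
Ending inventory: 143 @ $6.90 + 249 @ $4.25 + 142 @ $5.80 + 22 @ $3.50 = $2,945.55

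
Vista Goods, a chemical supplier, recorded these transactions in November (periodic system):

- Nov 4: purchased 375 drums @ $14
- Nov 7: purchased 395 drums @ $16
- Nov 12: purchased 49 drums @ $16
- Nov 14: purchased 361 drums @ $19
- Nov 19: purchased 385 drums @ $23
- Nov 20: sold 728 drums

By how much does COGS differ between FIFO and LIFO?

$4,474

FIFO COGS: 375 @ $14 + 353 @ $16 = $10,898
LIFO COGS: 385 @ $23 + 343 @ $19 = $15,372
Difference = |$10,898 − $15,372| = $4,474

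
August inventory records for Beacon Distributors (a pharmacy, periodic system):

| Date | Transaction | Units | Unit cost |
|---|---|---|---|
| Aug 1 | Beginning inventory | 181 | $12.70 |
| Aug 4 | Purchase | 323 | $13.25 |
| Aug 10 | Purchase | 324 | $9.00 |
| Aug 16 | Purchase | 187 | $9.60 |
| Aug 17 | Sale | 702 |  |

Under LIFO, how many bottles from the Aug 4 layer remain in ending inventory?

Aug 17, 702 sold [LIFO — newest first]: 187 @ $9.60 + 324 @ $9.00 + 191 @ $13.25 = $7,241.95
Ending inventory: 181 @ $12.70 + 132 @ $13.25 = $4,047.70
Check: goods available $11,289.65 = COGS $7,241.95 + ending $4,047.70

132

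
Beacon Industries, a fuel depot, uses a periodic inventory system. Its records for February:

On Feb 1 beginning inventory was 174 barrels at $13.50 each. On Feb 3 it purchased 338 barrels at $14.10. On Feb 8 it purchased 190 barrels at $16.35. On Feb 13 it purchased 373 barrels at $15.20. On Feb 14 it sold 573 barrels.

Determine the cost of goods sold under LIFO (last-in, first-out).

COGS = $8,917.10

Feb 14, 573 sold [LIFO — newest first]: 373 @ $15.20 + 190 @ $16.35 + 10 @ $14.10 = $8,917.10
Ending inventory: 174 @ $13.50 + 328 @ $14.10 = $6,973.80
Check: goods available $15,890.90 = COGS $8,917.10 + ending $6,973.80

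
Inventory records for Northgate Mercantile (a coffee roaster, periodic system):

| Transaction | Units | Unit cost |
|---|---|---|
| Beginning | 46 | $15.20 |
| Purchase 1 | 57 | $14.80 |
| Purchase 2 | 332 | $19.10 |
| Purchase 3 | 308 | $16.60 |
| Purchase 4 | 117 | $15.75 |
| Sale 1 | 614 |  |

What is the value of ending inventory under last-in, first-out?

Sale 1 (614) [LIFO — newest first]: 117 @ $15.75 + 308 @ $16.60 + 189 @ $19.10 = $10,565.45
Ending inventory: 46 @ $15.20 + 57 @ $14.80 + 143 @ $19.10 = $4,274.10
Check: goods available $14,839.55 = COGS $10,565.45 + ending $4,274.10

Ending inventory = $4,274.10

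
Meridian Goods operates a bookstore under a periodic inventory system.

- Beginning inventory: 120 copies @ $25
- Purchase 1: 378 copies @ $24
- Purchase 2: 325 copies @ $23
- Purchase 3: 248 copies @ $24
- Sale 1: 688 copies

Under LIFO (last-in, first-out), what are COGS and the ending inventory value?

COGS = $16,187; ending inventory = $9,312

Sale 1 (688) [LIFO — newest first]: 248 @ $24 + 325 @ $23 + 115 @ $24 = $16,187
Ending inventory: 120 @ $25 + 263 @ $24 = $9,312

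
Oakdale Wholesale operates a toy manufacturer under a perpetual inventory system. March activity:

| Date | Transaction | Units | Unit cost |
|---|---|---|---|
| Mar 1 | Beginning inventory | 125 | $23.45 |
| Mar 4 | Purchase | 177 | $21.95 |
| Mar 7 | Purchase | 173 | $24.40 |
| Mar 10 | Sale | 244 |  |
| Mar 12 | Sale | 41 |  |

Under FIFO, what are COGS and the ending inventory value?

COGS = $6,443.25; ending inventory = $4,594.35

Mar 10, 244 sold [FIFO — oldest first]: 125 @ $23.45 + 119 @ $21.95 = $5,543.30
Mar 12, 41 sold [FIFO — oldest first]: 41 @ $21.95 = $899.95
Total COGS = $5,543.30 + $899.95 = $6,443.25
Ending inventory: 17 @ $21.95 + 173 @ $24.40 = $4,594.35
Check: goods available $11,037.60 = COGS $6,443.25 + ending $4,594.35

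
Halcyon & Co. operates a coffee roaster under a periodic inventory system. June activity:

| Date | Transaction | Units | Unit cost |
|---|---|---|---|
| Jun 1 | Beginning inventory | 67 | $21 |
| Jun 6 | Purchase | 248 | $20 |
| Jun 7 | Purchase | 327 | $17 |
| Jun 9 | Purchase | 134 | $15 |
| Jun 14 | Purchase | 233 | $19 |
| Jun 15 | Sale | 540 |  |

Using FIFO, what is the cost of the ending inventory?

Ending inventory = $8,171

Jun 15, 540 sold [FIFO — oldest first]: 67 @ $21 + 248 @ $20 + 225 @ $17 = $10,192
Ending inventory: 102 @ $17 + 134 @ $15 + 233 @ $19 = $8,171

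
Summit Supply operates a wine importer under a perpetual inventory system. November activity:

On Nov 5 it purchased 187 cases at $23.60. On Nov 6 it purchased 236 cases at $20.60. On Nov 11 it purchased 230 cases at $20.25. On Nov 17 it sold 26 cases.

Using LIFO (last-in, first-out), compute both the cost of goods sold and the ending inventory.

Nov 17, 26 sold [LIFO — newest first]: 26 @ $20.25 = $526.50
Ending inventory: 187 @ $23.60 + 236 @ $20.60 + 204 @ $20.25 = $13,405.80
Check: goods available $13,932.30 = COGS $526.50 + ending $13,405.80

COGS = $526.50; ending inventory = $13,405.80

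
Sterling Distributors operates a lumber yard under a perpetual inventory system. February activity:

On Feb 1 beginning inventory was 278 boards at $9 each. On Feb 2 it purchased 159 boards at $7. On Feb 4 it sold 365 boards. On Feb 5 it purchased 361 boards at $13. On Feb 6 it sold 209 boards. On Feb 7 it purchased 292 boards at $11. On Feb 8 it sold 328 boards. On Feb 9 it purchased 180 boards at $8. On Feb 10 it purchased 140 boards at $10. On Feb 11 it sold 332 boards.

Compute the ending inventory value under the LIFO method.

Feb 4, 365 sold [LIFO — newest first]: 159 @ $7 + 206 @ $9 = $2,967
Feb 6, 209 sold [LIFO — newest first]: 209 @ $13 = $2,717
Feb 8, 328 sold [LIFO — newest first]: 292 @ $11 + 36 @ $13 = $3,680
Feb 11, 332 sold [LIFO — newest first]: 140 @ $10 + 180 @ $8 + 12 @ $13 = $2,996
Total COGS = $2,967 + $2,717 + $3,680 + $2,996 = $12,360
Ending inventory: 72 @ $9 + 104 @ $13 = $2,000
Check: goods available $14,360 = COGS $12,360 + ending $2,000

Ending inventory = $2,000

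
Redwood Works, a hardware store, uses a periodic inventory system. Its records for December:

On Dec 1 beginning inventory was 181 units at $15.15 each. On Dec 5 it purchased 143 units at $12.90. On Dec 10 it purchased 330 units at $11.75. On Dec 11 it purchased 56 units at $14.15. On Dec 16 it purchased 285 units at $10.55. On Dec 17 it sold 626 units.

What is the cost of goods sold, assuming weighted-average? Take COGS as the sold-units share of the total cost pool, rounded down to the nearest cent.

COGS = $7,715.52

Dec 17, sell 626: 626/995 × $12,263.50 → $7,715.52
Ending inventory (cost pool remaining) = $4,547.98
Check: goods available $12,263.50 = COGS $7,715.52 + ending $4,547.98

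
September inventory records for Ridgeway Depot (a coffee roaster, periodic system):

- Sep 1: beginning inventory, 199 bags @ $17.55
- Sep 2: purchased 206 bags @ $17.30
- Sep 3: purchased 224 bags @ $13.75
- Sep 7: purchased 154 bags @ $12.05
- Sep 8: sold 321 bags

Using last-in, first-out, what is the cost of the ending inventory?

Ending inventory = $7,840.00

Sep 8, 321 sold [LIFO — newest first]: 154 @ $12.05 + 167 @ $13.75 = $4,151.95
Ending inventory: 199 @ $17.55 + 206 @ $17.30 + 57 @ $13.75 = $7,840.00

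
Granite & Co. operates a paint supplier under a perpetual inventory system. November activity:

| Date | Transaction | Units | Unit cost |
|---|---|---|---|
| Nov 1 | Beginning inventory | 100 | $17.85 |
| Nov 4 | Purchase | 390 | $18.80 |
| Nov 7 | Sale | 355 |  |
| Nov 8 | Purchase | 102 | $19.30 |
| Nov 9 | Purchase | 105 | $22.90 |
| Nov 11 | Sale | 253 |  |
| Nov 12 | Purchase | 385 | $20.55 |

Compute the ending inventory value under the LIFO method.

Nov 7, 355 sold [LIFO — newest first]: 355 @ $18.80 = $6,674.00
Nov 11, 253 sold [LIFO — newest first]: 105 @ $22.90 + 102 @ $19.30 + 35 @ $18.80 + 11 @ $17.85 = $5,227.45
Total COGS = $6,674.00 + $5,227.45 = $11,901.45
Ending inventory: 89 @ $17.85 + 385 @ $20.55 = $9,500.40

Ending inventory = $9,500.40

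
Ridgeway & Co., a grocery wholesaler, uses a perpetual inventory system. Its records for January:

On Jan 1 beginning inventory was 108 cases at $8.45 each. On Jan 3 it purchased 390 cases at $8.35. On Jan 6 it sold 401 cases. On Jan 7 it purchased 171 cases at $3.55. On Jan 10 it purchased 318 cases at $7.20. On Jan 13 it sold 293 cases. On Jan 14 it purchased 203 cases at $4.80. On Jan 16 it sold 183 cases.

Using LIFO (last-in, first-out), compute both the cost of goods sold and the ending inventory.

COGS = $6,337.45; ending inventory = $1,702.70

Jan 6, 401 sold [LIFO — newest first]: 390 @ $8.35 + 11 @ $8.45 = $3,349.45
Jan 13, 293 sold [LIFO — newest first]: 293 @ $7.20 = $2,109.60
Jan 16, 183 sold [LIFO — newest first]: 183 @ $4.80 = $878.40
Total COGS = $3,349.45 + $2,109.60 + $878.40 = $6,337.45
Ending inventory: 97 @ $8.45 + 171 @ $3.55 + 25 @ $7.20 + 20 @ $4.80 = $1,702.70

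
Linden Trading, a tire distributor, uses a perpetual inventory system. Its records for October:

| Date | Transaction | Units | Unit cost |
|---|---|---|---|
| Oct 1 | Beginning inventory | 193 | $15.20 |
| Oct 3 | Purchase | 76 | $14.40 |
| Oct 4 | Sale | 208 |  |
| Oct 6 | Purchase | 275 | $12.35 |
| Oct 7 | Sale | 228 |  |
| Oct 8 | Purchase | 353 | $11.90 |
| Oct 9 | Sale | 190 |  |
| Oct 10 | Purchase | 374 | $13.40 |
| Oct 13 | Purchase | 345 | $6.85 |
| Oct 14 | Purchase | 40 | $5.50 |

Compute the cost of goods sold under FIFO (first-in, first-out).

Oct 4, 208 sold [FIFO — oldest first]: 193 @ $15.20 + 15 @ $14.40 = $3,149.60
Oct 7, 228 sold [FIFO — oldest first]: 61 @ $14.40 + 167 @ $12.35 = $2,940.85
Oct 9, 190 sold [FIFO — oldest first]: 108 @ $12.35 + 82 @ $11.90 = $2,309.60
Total COGS = $3,149.60 + $2,940.85 + $2,309.60 = $8,400.05
Ending inventory: 271 @ $11.90 + 374 @ $13.40 + 345 @ $6.85 + 40 @ $5.50 = $10,819.75

COGS = $8,400.05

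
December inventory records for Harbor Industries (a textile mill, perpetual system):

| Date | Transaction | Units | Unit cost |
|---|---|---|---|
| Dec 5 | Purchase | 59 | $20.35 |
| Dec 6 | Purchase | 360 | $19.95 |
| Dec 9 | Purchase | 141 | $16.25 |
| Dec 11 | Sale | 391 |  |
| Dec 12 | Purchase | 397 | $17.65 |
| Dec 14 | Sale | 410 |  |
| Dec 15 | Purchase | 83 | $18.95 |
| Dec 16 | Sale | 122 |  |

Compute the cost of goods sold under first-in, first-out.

Dec 11, 391 sold [FIFO — oldest first]: 59 @ $20.35 + 332 @ $19.95 = $7,824.05
Dec 14, 410 sold [FIFO — oldest first]: 28 @ $19.95 + 141 @ $16.25 + 241 @ $17.65 = $7,103.50
Dec 16, 122 sold [FIFO — oldest first]: 122 @ $17.65 = $2,153.30
Total COGS = $7,824.05 + $7,103.50 + $2,153.30 = $17,080.85
Ending inventory: 34 @ $17.65 + 83 @ $18.95 = $2,172.95
Check: goods available $19,253.80 = COGS $17,080.85 + ending $2,172.95

COGS = $17,080.85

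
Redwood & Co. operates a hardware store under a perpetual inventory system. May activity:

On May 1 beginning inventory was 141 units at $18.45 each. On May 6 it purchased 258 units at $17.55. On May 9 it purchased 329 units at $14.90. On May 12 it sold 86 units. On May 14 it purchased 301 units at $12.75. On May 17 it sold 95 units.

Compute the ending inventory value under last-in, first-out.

May 12, 86 sold [LIFO — newest first]: 86 @ $14.90 = $1,281.40
May 17, 95 sold [LIFO — newest first]: 95 @ $12.75 = $1,211.25
Total COGS = $1,281.40 + $1,211.25 = $2,492.65
Ending inventory: 141 @ $18.45 + 258 @ $17.55 + 243 @ $14.90 + 206 @ $12.75 = $13,376.55

Ending inventory = $13,376.55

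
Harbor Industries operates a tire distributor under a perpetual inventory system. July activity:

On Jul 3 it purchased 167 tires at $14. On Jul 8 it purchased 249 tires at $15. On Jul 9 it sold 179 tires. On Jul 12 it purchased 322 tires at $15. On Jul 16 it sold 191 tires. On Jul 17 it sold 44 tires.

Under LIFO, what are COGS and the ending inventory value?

COGS = $6,210; ending inventory = $4,693

Jul 9, 179 sold [LIFO — newest first]: 179 @ $15 = $2,685
Jul 16, 191 sold [LIFO — newest first]: 191 @ $15 = $2,865
Jul 17, 44 sold [LIFO — newest first]: 44 @ $15 = $660
Total COGS = $2,685 + $2,865 + $660 = $6,210
Ending inventory: 167 @ $14 + 70 @ $15 + 87 @ $15 = $4,693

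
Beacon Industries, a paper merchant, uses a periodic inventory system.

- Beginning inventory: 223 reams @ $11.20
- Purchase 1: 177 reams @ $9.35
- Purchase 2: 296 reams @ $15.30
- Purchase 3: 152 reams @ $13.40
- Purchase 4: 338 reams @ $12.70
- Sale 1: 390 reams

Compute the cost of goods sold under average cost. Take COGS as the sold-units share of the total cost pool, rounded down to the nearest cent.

COGS = $4,936.08

Sale 1, sell 390: 390/1186 × $15,010.75 → $4,936.08
Ending inventory (cost pool remaining) = $10,074.67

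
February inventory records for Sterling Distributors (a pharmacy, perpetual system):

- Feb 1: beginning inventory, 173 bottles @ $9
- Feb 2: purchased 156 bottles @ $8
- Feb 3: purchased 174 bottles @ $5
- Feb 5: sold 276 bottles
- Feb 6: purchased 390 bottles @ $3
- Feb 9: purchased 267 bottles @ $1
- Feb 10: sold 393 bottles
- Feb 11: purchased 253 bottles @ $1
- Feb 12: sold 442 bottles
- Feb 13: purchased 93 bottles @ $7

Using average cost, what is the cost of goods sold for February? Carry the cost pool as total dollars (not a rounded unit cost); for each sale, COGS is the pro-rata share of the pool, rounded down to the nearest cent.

After Feb 1: 173 on hand, pool $1,557.00 (≈ $9.0000 each)
After Feb 2: 329 on hand, pool $2,805.00 (≈ $8.5258 each)
After Feb 3: 503 on hand, pool $3,675.00 (≈ $7.3062 each)
Feb 5, sell 276: 276/503 × $3,675.00 → $2,016.50
After Feb 6: 617 on hand, pool $2,828.50 (≈ $4.5843 each)
After Feb 9: 884 on hand, pool $3,095.50 (≈ $3.5017 each)
Feb 10, sell 393: 393/884 × $3,095.50 → $1,376.16
After Feb 11: 744 on hand, pool $1,972.34 (≈ $2.6510 each)
Feb 12, sell 442: 442/744 × $1,972.34 → $1,171.73
After Feb 13: 395 on hand, pool $1,451.61 (≈ $3.6750 each)
Total COGS = $2,016.50 + $1,376.16 + $1,171.73 = $4,564.39
Ending inventory (cost pool remaining) = $1,451.61
Check: goods available $6,016.00 = COGS $4,564.39 + ending $1,451.61

COGS = $4,564.39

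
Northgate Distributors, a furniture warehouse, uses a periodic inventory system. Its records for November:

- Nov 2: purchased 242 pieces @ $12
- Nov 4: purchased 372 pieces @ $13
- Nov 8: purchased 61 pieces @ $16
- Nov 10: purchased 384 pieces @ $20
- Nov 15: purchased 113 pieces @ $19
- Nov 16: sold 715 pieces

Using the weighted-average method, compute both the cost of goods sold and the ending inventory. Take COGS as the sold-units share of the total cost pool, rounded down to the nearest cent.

Nov 16, sell 715: 715/1172 × $18,543.00 → $11,312.49
Ending inventory (cost pool remaining) = $7,230.51
Check: goods available $18,543.00 = COGS $11,312.49 + ending $7,230.51

COGS = $11,312.49; ending inventory = $7,230.51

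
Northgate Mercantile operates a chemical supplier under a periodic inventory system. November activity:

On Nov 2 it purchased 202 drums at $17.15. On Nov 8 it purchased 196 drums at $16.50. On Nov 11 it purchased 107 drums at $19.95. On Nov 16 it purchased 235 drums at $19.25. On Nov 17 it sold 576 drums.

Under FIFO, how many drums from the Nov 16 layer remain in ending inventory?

Nov 17, 576 sold [FIFO — oldest first]: 202 @ $17.15 + 196 @ $16.50 + 107 @ $19.95 + 71 @ $19.25 = $10,199.70
Ending inventory: 164 @ $19.25 = $3,157.00
Check: goods available $13,356.70 = COGS $10,199.70 + ending $3,157.00

164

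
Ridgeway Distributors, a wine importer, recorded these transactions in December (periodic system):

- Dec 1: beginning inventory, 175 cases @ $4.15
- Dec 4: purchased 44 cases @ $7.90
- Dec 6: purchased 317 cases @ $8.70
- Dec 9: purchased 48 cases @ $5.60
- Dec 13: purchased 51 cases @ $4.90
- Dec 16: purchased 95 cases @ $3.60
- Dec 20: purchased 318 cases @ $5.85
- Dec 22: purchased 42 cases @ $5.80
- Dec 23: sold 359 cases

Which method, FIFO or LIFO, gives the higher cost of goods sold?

FIFO COGS: 175 @ $4.15 + 44 @ $7.90 + 140 @ $8.70 = $2,291.85
LIFO COGS: 42 @ $5.80 + 317 @ $5.85 = $2,098.05

FIFO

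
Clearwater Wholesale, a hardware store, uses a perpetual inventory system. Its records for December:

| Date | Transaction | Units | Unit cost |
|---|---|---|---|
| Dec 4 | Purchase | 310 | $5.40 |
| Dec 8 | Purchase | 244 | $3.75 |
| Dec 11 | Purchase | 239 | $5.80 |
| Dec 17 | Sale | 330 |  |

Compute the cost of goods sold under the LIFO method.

COGS = $1,727.45

Dec 17, 330 sold [LIFO — newest first]: 239 @ $5.80 + 91 @ $3.75 = $1,727.45
Ending inventory: 310 @ $5.40 + 153 @ $3.75 = $2,247.75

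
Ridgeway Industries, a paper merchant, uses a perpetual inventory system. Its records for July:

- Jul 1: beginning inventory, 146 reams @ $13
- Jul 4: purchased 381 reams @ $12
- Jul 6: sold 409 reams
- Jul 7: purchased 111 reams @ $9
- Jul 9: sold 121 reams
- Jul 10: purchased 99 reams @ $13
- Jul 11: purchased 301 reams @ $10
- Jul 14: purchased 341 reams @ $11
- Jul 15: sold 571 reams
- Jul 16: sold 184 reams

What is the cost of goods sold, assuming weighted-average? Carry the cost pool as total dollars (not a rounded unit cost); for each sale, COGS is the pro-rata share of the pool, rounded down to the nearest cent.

After Jul 1: 146 on hand, pool $1,898.00 (≈ $13.0000 each)
After Jul 4: 527 on hand, pool $6,470.00 (≈ $12.2770 each)
Jul 6, sell 409: 409/527 × $6,470.00 → $5,021.30
After Jul 7: 229 on hand, pool $2,447.70 (≈ $10.6886 each)
Jul 9, sell 121: 121/229 × $2,447.70 → $1,293.32
After Jul 10: 207 on hand, pool $2,441.38 (≈ $11.7941 each)
After Jul 11: 508 on hand, pool $5,451.38 (≈ $10.7311 each)
After Jul 14: 849 on hand, pool $9,202.38 (≈ $10.8391 each)
Jul 15, sell 571: 571/849 × $9,202.38 → $6,189.11
Jul 16, sell 184: 184/278 × $3,013.27 → $1,994.39
Total COGS = $5,021.30 + $1,293.32 + $6,189.11 + $1,994.39 = $14,498.12
Ending inventory (cost pool remaining) = $1,018.88

COGS = $14,498.12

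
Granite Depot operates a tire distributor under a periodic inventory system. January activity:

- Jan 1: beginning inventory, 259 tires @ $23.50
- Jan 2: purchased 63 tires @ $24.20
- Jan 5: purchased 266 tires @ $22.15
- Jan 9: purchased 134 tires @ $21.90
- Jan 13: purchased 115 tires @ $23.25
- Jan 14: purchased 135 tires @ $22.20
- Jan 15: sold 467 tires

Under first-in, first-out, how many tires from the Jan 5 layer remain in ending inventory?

121

Jan 15, 467 sold [FIFO — oldest first]: 259 @ $23.50 + 63 @ $24.20 + 145 @ $22.15 = $10,822.85
Ending inventory: 121 @ $22.15 + 134 @ $21.90 + 115 @ $23.25 + 135 @ $22.20 = $11,285.50
Check: goods available $22,108.35 = COGS $10,822.85 + ending $11,285.50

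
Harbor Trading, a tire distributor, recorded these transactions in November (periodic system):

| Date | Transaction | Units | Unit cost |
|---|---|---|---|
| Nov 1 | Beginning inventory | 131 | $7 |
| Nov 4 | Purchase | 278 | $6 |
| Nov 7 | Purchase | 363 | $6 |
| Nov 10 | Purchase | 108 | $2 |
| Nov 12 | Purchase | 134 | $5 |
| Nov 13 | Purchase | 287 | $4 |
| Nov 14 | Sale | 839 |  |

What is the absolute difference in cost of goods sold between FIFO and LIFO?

FIFO COGS: 131 @ $7 + 278 @ $6 + 363 @ $6 + 67 @ $2 = $4,897
LIFO COGS: 287 @ $4 + 134 @ $5 + 108 @ $2 + 310 @ $6 = $3,894
Difference = |$4,897 − $3,894| = $1,003

$1,003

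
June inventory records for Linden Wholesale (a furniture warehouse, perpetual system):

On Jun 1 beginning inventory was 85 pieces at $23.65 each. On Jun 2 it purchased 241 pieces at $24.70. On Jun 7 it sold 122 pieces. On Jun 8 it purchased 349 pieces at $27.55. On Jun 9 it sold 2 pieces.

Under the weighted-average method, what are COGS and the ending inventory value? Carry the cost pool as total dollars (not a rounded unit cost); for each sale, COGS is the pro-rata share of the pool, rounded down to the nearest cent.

COGS = $3,032.78; ending inventory = $14,545.12

After Jun 1: 85 on hand, pool $2,010.25 (≈ $23.6500 each)
After Jun 2: 326 on hand, pool $7,962.95 (≈ $24.4262 each)
Jun 7, sell 122: 122/326 × $7,962.95 → $2,979.99
After Jun 8: 553 on hand, pool $14,597.91 (≈ $26.3977 each)
Jun 9, sell 2: 2/553 × $14,597.91 → $52.79
Total COGS = $2,979.99 + $52.79 = $3,032.78
Ending inventory (cost pool remaining) = $14,545.12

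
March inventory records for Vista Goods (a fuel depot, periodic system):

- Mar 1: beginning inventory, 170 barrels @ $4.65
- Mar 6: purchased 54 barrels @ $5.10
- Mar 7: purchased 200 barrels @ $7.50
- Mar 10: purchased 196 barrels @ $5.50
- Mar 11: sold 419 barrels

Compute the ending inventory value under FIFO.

Ending inventory = $1,115.50

Mar 11, 419 sold [FIFO — oldest first]: 170 @ $4.65 + 54 @ $5.10 + 195 @ $7.50 = $2,528.40
Ending inventory: 5 @ $7.50 + 196 @ $5.50 = $1,115.50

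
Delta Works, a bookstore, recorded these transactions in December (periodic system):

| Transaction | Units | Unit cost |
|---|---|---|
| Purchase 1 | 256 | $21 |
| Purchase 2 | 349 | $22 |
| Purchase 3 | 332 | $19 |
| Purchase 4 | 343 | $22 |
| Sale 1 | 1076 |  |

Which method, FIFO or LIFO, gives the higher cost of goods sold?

LIFO

FIFO COGS: 256 @ $21 + 349 @ $22 + 332 @ $19 + 139 @ $22 = $22,420
LIFO COGS: 343 @ $22 + 332 @ $19 + 349 @ $22 + 52 @ $21 = $22,624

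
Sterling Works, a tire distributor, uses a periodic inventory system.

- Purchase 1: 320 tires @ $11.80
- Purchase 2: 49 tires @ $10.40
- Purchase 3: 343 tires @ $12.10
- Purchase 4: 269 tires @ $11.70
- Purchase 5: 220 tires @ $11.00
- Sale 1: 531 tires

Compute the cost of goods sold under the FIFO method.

Sale 1 (531) [FIFO — oldest first]: 320 @ $11.80 + 49 @ $10.40 + 162 @ $12.10 = $6,245.80
Ending inventory: 181 @ $12.10 + 269 @ $11.70 + 220 @ $11.00 = $7,757.40

COGS = $6,245.80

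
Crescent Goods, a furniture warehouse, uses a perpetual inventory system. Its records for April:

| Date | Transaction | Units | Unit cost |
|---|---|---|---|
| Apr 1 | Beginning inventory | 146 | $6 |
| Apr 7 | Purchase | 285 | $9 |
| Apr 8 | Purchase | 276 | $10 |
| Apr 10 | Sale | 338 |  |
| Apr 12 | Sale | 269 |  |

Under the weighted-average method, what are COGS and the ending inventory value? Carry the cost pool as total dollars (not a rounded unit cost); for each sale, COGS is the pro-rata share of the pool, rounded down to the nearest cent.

COGS = $5,323.91; ending inventory = $877.09

After Apr 1: 146 on hand, pool $876.00 (≈ $6.0000 each)
After Apr 7: 431 on hand, pool $3,441.00 (≈ $7.9838 each)
After Apr 8: 707 on hand, pool $6,201.00 (≈ $8.7709 each)
Apr 10, sell 338: 338/707 × $6,201.00 → $2,964.55
Apr 12, sell 269: 269/369 × $3,236.45 → $2,359.36
Total COGS = $2,964.55 + $2,359.36 = $5,323.91
Ending inventory (cost pool remaining) = $877.09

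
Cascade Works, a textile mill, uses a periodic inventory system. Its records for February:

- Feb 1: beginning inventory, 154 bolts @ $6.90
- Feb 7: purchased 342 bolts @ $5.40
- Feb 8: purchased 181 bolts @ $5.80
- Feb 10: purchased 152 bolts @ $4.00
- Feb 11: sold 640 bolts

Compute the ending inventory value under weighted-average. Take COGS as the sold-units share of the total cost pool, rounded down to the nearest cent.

Ending inventory = $1,041.26

Feb 11, sell 640: 640/829 × $4,567.20 → $3,525.94
Ending inventory (cost pool remaining) = $1,041.26
Check: goods available $4,567.20 = COGS $3,525.94 + ending $1,041.26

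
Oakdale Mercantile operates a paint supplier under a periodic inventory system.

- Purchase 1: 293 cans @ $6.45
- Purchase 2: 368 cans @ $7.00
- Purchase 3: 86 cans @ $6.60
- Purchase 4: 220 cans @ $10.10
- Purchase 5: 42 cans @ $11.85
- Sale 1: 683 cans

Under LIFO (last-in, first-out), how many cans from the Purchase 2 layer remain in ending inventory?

33

Sale 1 (683) [LIFO — newest first]: 42 @ $11.85 + 220 @ $10.10 + 86 @ $6.60 + 335 @ $7.00 = $5,632.30
Ending inventory: 293 @ $6.45 + 33 @ $7.00 = $2,120.85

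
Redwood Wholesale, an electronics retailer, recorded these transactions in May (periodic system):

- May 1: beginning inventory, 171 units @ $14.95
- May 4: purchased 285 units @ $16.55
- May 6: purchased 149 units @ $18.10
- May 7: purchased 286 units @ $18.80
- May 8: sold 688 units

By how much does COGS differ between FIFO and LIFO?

FIFO COGS: 171 @ $14.95 + 285 @ $16.55 + 149 @ $18.10 + 83 @ $18.80 = $11,530.50
LIFO COGS: 286 @ $18.80 + 149 @ $18.10 + 253 @ $16.55 = $12,260.85
Difference = |$11,530.50 − $12,260.85| = $730.35

$730.35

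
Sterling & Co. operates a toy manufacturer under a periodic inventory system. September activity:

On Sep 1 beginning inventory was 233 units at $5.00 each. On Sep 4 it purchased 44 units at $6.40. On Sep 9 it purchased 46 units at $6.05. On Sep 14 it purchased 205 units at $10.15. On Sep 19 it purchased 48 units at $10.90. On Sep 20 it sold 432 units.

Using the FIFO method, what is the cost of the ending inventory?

Sep 20, 432 sold [FIFO — oldest first]: 233 @ $5.00 + 44 @ $6.40 + 46 @ $6.05 + 109 @ $10.15 = $2,831.25
Ending inventory: 96 @ $10.15 + 48 @ $10.90 = $1,497.60
Check: goods available $4,328.85 = COGS $2,831.25 + ending $1,497.60

Ending inventory = $1,497.60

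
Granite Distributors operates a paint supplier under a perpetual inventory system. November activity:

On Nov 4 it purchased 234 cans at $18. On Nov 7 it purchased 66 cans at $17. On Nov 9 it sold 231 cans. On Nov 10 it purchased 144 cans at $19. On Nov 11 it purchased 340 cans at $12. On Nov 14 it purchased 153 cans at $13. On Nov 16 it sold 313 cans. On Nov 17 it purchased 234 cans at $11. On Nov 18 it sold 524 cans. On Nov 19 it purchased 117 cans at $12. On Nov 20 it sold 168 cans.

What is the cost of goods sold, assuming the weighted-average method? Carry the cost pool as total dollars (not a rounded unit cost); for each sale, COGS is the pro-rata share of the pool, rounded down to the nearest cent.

COGS = $17,468.37

After Nov 4: 234 on hand, pool $4,212.00 (≈ $18.0000 each)
After Nov 7: 300 on hand, pool $5,334.00 (≈ $17.7800 each)
Nov 9, sell 231: 231/300 × $5,334.00 → $4,107.18
After Nov 10: 213 on hand, pool $3,962.82 (≈ $18.6048 each)
After Nov 11: 553 on hand, pool $8,042.82 (≈ $14.5440 each)
After Nov 14: 706 on hand, pool $10,031.82 (≈ $14.2094 each)
Nov 16, sell 313: 313/706 × $10,031.82 → $4,447.53
After Nov 17: 627 on hand, pool $8,158.29 (≈ $13.0116 each)
Nov 18, sell 524: 524/627 × $8,158.29 → $6,818.09
After Nov 19: 220 on hand, pool $2,744.20 (≈ $12.4736 each)
Nov 20, sell 168: 168/220 × $2,744.20 → $2,095.57
Total COGS = $4,107.18 + $4,447.53 + $6,818.09 + $2,095.57 = $17,468.37
Ending inventory (cost pool remaining) = $648.63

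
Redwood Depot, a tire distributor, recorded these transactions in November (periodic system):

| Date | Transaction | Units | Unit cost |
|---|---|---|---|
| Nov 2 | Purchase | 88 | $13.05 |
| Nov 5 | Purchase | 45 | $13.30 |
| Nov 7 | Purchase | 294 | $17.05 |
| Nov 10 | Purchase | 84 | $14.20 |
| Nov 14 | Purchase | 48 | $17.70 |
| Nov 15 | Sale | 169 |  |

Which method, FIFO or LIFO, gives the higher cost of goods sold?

FIFO COGS: 88 @ $13.05 + 45 @ $13.30 + 36 @ $17.05 = $2,360.70
LIFO COGS: 48 @ $17.70 + 84 @ $14.20 + 37 @ $17.05 = $2,673.25

LIFO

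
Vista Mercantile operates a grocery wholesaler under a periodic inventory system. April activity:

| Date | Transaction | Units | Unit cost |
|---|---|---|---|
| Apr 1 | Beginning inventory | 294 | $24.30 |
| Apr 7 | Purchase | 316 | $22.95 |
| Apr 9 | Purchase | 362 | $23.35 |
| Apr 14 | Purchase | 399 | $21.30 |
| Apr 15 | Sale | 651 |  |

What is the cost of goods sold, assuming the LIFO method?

Apr 15, 651 sold [LIFO — newest first]: 399 @ $21.30 + 252 @ $23.35 = $14,382.90
Ending inventory: 294 @ $24.30 + 316 @ $22.95 + 110 @ $23.35 = $16,964.90
Check: goods available $31,347.80 = COGS $14,382.90 + ending $16,964.90

COGS = $14,382.90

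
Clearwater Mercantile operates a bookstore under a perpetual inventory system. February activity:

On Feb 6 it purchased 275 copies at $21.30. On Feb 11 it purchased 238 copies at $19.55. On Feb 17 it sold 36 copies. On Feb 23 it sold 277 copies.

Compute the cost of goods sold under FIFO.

Feb 17, 36 sold [FIFO — oldest first]: 36 @ $21.30 = $766.80
Feb 23, 277 sold [FIFO — oldest first]: 239 @ $21.30 + 38 @ $19.55 = $5,833.60
Total COGS = $766.80 + $5,833.60 = $6,600.40
Ending inventory: 200 @ $19.55 = $3,910.00

COGS = $6,600.40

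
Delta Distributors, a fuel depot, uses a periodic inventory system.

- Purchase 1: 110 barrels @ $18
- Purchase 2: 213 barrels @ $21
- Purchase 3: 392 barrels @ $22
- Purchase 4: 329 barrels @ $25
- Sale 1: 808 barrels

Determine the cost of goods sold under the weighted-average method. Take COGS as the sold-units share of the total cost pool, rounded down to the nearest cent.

Sale 1, sell 808: 808/1044 × $23,302.00 → $18,034.49
Ending inventory (cost pool remaining) = $5,267.51

COGS = $18,034.49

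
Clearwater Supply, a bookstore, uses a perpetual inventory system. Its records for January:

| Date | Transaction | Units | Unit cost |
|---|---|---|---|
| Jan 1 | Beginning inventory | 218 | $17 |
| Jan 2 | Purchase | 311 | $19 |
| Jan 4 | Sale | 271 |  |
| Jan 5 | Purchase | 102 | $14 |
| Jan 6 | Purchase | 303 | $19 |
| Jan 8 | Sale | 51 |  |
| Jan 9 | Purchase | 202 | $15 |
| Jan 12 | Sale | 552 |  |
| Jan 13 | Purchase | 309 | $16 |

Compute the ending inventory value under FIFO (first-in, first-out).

Ending inventory = $9,114

Jan 4, 271 sold [FIFO — oldest first]: 218 @ $17 + 53 @ $19 = $4,713
Jan 8, 51 sold [FIFO — oldest first]: 51 @ $19 = $969
Jan 12, 552 sold [FIFO — oldest first]: 207 @ $19 + 102 @ $14 + 243 @ $19 = $9,978
Total COGS = $4,713 + $969 + $9,978 = $15,660
Ending inventory: 60 @ $19 + 202 @ $15 + 309 @ $16 = $9,114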